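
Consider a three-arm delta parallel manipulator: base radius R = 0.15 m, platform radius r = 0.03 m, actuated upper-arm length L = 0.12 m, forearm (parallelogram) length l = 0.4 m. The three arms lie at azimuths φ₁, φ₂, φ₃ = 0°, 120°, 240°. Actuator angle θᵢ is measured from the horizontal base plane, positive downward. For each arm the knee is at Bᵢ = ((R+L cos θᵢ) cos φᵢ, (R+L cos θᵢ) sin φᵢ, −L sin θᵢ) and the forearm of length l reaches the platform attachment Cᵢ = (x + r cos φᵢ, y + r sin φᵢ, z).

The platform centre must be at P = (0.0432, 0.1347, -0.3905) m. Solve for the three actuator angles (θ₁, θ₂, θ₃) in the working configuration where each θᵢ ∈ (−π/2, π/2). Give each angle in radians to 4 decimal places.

φ1=0.0° → target in arm frame (0.0432, 0.1347)
  A cos θ + B sin θ = C:  0.0768·cos θ + -0.3905·sin θ = -0.1289
  θ1 = atan2(B,A) + arccos(C/0.3980) = 0.5240
φ2=120.0° → target in arm frame (0.0951, -0.1048)
  A=0.0249, B=-0.3905, C=(l²−L²−A²−y'²−z²)/(2L)=-0.0770
  γ=atan2(-0.3905,0.0249)=-1.5070;  ψ=arccos(-0.1969)=1.7690;  θ2=γ+ψ≈0.2620
φ3=240.0° → target in arm frame (-0.1383, -0.0299)
  A cos θ + B sin θ = C:  0.2583·cos θ + -0.3905·sin θ = -0.3103
  γ=atan2(-0.3905,0.2583)=-0.9865;  ψ=arccos(-0.6629)=2.2954;  θ3=γ+ψ≈1.3090

θ₁ = 0.5240, θ₂ = 0.2620, θ₃ = 1.3090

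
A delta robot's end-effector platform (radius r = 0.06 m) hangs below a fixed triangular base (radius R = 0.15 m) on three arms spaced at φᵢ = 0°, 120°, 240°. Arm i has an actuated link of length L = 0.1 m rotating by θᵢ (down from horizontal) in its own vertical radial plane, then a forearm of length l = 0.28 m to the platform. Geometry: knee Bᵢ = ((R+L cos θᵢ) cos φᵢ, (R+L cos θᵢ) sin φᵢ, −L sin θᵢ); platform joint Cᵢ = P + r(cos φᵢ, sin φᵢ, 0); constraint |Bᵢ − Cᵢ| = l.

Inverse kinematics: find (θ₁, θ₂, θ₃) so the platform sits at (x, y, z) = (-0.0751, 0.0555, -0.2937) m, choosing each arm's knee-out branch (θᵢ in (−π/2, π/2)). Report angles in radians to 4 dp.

arm 1 (φ=0.0°): x'=-0.0751, y'=0.0555
  e−x'=0.1651;  (l²−L²−(e−x')²−y'²−z²)/2L = -0.2410
  √(A²+B²)=0.3369;  θ1 = -1.0587+2.3678 ≈ 1.3091
rotate P by −φ2: (0.0856, 0.0373, -0.2937)
  e−x'=0.0044;  (l²−L²−(e−x')²−y'²−z²)/2L = -0.0963
  θ2 = atan2(B,A) + arccos(C/0.2937) = 0.3491
arm 3 (φ=240.0°): x'=-0.0105, y'=-0.0928
  e−x'=0.1005;  (l²−L²−(e−x')²−y'²−z²)/2L = -0.1829
  √(A²+B²)=0.3104;  θ3 = -1.2411+2.2007 ≈ 0.9597

θ₁ = 1.3091, θ₂ = 0.3491, θ₃ = 0.9597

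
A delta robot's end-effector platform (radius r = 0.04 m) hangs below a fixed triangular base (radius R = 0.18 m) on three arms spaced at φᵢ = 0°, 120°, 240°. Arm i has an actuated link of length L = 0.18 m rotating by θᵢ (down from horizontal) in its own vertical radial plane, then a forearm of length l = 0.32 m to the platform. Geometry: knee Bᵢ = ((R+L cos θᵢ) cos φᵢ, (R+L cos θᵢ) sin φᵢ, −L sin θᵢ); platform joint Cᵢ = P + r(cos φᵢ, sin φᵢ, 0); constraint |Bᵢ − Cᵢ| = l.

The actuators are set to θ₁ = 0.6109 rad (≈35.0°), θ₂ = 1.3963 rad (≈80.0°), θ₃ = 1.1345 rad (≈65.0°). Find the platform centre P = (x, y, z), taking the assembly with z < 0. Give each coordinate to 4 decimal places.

φ1=0.0°: virtual centre (0.2874, 0.0000, -0.1032), radius l
arm 2 at φ=120.0°: (R−r)+L cos θ2 = 0.1713;  O2 = (-0.0856, 0.1483, -0.1773)
O3 = (0.2161·cos240.0°, 0.2161·sin240.0°, -0.1631) = (-0.1080, -0.1871, -0.1631)
eliminate P² terms by subtracting sphere 1 from 2 and 3
linear system: -0.7461x+0.2966y = -0.0325−-0.1480z; -0.7910x+-0.3742y = -0.0200−-0.1198z
Cramer: x(z) = 0.0352-0.1770z;  y(z) = -0.0211+0.0539z
quadratic in z: (1.0342)z²+(0.2935)z+(-0.0277)=0, √Δ=0.4480 → z ∈ {-0.3585, 0.0747}; z = -0.3585 (taking z<0)
x = 0.0987, y = -0.0404

(0.0987, -0.0404, -0.3585)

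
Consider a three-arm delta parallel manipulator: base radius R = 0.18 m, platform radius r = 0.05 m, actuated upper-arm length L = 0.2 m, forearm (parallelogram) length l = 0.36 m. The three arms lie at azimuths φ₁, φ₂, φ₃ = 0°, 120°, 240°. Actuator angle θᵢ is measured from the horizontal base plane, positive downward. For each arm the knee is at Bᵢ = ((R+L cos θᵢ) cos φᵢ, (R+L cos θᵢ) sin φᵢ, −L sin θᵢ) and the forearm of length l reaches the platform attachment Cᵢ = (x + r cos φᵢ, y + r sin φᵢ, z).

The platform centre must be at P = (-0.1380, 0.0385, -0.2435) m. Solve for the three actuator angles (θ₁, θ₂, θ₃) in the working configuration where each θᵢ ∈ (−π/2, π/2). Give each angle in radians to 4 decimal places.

φ1=0.0° → target in arm frame (-0.1380, 0.0385)
  e−x'=0.2680;  (l²−L²−(e−x')²−y'²−z²)/2L = -0.1075
  γ=atan2(-0.2435,0.2680)=-0.7375;  ψ=arccos(-0.2969)=1.8722;  θ1=γ+ψ≈1.1347
φ2=120.0° → target in arm frame (0.1023, 0.1003)
  A=0.0277, B=-0.2435, C=(l²−L²−A²−y'²−z²)/(2L)=0.0487
  γ=atan2(-0.2435,0.0277)=-1.4577;  ψ=arccos(0.1988)=1.3706;  θ2=γ+ψ≈-0.0871
arm 3 (φ=240.0°): x'=0.0357, y'=-0.1388
  e−x'=0.0943;  (l²−L²−(e−x')²−y'²−z²)/2L = 0.0054
  √(A²+B²)=0.2611;  θ3 = -1.2012+1.5502 ≈ 0.3490

θ₁ = 1.1347, θ₂ = -0.0871, θ₃ = 0.3490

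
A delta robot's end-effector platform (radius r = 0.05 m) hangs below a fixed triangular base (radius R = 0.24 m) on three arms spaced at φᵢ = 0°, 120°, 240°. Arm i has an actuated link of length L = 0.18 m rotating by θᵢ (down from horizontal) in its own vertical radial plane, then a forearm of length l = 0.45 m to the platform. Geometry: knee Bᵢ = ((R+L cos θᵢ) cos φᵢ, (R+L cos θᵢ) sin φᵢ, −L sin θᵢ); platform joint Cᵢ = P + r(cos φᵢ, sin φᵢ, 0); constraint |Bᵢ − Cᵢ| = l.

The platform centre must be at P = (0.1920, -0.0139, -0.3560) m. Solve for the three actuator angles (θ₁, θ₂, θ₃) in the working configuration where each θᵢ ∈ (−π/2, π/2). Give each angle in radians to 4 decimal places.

θ₁ = -0.3491, θ₂ = 1.1347, θ₃ = 1.0473

rotate P by −φ1: (0.1920, -0.0139, -0.3560)
  A cos θ + B sin θ = C:  -0.0020·cos θ + -0.3560·sin θ = 0.1199
  γ=atan2(-0.3560,-0.0020)=-1.5764;  ψ=arccos(0.3368)=1.2273;  θ1=γ+ψ≈-0.3491
rotate P by −φ2: (-0.1080, -0.1593, -0.3560)
  A cos θ + B sin θ = C:  0.2980·cos θ + -0.3560·sin θ = -0.1968
  θ2 = atan2(B,A) + arccos(C/0.4643) = 1.1347
φ3=240.0° → target in arm frame (-0.0840, 0.1732)
  A=0.2740, B=-0.3560, C=(l²−L²−A²−y'²−z²)/(2L)=-0.1714
  θ3 = atan2(B,A) + arccos(C/0.4492) = 1.0473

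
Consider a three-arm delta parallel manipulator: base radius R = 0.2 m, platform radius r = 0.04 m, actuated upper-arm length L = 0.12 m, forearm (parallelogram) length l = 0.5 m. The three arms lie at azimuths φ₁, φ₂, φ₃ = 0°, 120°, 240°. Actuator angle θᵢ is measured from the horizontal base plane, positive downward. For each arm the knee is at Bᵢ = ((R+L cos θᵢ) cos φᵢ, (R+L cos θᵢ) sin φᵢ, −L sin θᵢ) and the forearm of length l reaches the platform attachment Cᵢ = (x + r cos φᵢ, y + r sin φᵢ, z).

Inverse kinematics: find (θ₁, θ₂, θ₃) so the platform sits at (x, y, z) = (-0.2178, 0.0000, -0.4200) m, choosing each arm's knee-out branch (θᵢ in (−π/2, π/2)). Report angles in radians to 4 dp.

φ1=0.0° → target in arm frame (-0.2178, 0.0000)
  e−x'=0.3778;  (l²−L²−(e−x')²−y'²−z²)/2L = -0.3481
  θ1 = atan2(B,A) + arccos(C/0.5649) = 1.3963
φ2=120.0° → target in arm frame (0.1089, 0.1886)
  e−x'=0.0511;  (l²−L²−(e−x')²−y'²−z²)/2L = 0.0875
  θ2 = atan2(B,A) + arccos(C/0.4231) = -0.0874
arm 3 (φ=240.0°): x'=0.1089, y'=-0.1886
  e−x'=0.0511;  (l²−L²−(e−x')²−y'²−z²)/2L = 0.0875
  θ3 = atan2(B,A) + arccos(C/0.4231) = -0.0874

θ₁ = 1.3963, θ₂ = -0.0874, θ₃ = -0.0874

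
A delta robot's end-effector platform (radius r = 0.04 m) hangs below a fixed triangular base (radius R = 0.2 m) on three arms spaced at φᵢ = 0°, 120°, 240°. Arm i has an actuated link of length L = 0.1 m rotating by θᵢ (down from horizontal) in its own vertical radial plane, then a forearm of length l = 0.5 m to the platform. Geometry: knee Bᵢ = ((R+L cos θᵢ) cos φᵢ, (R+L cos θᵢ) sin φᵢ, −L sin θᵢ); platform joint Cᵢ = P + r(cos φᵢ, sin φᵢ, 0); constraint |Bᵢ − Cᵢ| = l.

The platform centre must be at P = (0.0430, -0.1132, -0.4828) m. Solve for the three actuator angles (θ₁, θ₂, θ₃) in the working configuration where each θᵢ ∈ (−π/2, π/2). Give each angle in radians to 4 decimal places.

arm 1 (φ=0.0°): x'=0.0430, y'=-0.1132
  A cos θ + B sin θ = C:  0.1170·cos θ + -0.4828·sin θ = -0.0980
  γ=atan2(-0.4828,0.1170)=-1.3330;  ψ=arccos(-0.1973)=1.7694;  θ1=γ+ψ≈0.4363
arm 2 (φ=120.0°): x'=-0.1195, y'=0.0194
  A=0.2795, B=-0.4828, C=(l²−L²−A²−y'²−z²)/(2L)=-0.3580
  θ2 = atan2(B,A) + arccos(C/0.5579) = 1.2217
rotate P by −φ3: (0.0765, 0.0938, -0.4828)
  A cos θ + B sin θ = C:  0.0835·cos θ + -0.4828·sin θ = -0.0443
  θ3 = atan2(B,A) + arccos(C/0.4900) = 0.2618

θ₁ = 0.4363, θ₂ = 1.2217, θ₃ = 0.2618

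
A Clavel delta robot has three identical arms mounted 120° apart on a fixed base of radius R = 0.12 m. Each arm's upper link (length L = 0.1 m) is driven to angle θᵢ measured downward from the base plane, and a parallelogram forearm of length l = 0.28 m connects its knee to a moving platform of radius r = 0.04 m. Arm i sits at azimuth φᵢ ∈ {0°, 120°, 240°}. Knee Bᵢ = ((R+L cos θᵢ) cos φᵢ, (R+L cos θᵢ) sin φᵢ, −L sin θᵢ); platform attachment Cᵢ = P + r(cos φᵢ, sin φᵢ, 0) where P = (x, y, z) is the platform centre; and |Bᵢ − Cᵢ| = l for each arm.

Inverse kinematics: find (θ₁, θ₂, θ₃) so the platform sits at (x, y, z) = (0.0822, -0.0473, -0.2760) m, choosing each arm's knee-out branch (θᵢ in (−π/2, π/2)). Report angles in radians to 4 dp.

θ₁ = 0.1745, θ₂ = 1.1339, θ₃ = 0.6979

φ1=0.0° → target in arm frame (0.0822, -0.0473)
  A=-0.0022, B=-0.2760, C=(l²−L²−A²−y'²−z²)/(2L)=-0.0501
  γ=atan2(-0.2760,-0.0022)=-1.5788;  ψ=arccos(-0.1815)=1.7533;  θ1=γ+ψ≈0.1745
arm 2 (φ=120.0°): x'=-0.0821, y'=-0.0475
  A=0.1621, B=-0.2760, C=(l²−L²−A²−y'²−z²)/(2L)=-0.1815
  √(A²+B²)=0.3201;  θ2 = -1.0399+2.1738 ≈ 1.1339
rotate P by −φ3: (-0.0001, 0.0948, -0.2760)
  A=0.0801, B=-0.2760, C=(l²−L²−A²−y'²−z²)/(2L)=-0.1160
  √(A²+B²)=0.2874;  θ3 = -1.2882+1.9861 ≈ 0.6979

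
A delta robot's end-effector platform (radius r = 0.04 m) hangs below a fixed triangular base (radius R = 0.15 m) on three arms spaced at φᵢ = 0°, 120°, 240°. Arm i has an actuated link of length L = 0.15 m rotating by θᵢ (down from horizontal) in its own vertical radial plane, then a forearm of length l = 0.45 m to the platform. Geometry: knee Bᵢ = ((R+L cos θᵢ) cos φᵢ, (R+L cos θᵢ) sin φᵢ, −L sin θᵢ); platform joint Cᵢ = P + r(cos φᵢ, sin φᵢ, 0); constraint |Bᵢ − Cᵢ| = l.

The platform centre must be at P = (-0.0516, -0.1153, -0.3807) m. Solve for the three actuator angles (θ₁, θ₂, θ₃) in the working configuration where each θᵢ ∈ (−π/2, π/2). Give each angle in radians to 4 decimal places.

φ1=0.0° → target in arm frame (-0.0516, -0.1153)
  A cos θ + B sin θ = C:  0.1616·cos θ + -0.3807·sin θ = -0.0145
  θ1 = atan2(B,A) + arccos(C/0.4136) = 0.4364
φ2=120.0° → target in arm frame (-0.0741, 0.1023)
  A=0.1841, B=-0.3807, C=(l²−L²−A²−y'²−z²)/(2L)=-0.0309
  γ=atan2(-0.3807,0.1841)=-1.1205;  ψ=arccos(-0.0732)=1.6440;  θ2=γ+ψ≈0.5236
rotate P by −φ3: (0.1257, 0.0130, -0.3807)
  e−x'=-0.0157;  (l²−L²−(e−x')²−y'²−z²)/2L = 0.1155
  √(A²+B²)=0.3810;  θ3 = -1.6119+1.2628 ≈ -0.3491

θ₁ = 0.4364, θ₂ = 0.5236, θ₃ = -0.3491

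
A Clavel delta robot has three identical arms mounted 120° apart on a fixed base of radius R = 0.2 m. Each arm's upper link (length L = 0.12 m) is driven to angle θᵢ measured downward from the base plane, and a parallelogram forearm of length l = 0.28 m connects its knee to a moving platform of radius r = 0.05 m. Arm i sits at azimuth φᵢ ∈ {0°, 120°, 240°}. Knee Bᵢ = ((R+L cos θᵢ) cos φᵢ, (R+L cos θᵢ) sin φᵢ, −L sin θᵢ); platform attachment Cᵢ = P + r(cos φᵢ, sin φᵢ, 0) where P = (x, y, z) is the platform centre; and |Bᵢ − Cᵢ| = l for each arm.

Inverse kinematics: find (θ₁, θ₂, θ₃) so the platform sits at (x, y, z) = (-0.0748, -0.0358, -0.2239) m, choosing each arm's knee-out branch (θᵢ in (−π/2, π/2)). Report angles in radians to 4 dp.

rotate P by −φ1: (-0.0748, -0.0358, -0.2239)
  A=0.2248, B=-0.2239, C=(l²−L²−A²−y'²−z²)/(2L)=-0.1581
  √(A²+B²)=0.3173;  θ1 = -0.7834+2.0925 ≈ 1.3091
φ2=120.0° → target in arm frame (0.0064, 0.0827)
  e−x'=0.1436;  (l²−L²−(e−x')²−y'²−z²)/2L = -0.0566
  √(A²+B²)=0.2660;  θ2 = -1.0005+1.7853 ≈ 0.7848
rotate P by −φ3: (0.0684, -0.0469, -0.2239)
  A cos θ + B sin θ = C:  0.0816·cos θ + -0.2239·sin θ = 0.0209
  √(A²+B²)=0.2383;  θ3 = -1.2213+1.4830 ≈ 0.2617

θ₁ = 1.3091, θ₂ = 0.7848, θ₃ = 0.2617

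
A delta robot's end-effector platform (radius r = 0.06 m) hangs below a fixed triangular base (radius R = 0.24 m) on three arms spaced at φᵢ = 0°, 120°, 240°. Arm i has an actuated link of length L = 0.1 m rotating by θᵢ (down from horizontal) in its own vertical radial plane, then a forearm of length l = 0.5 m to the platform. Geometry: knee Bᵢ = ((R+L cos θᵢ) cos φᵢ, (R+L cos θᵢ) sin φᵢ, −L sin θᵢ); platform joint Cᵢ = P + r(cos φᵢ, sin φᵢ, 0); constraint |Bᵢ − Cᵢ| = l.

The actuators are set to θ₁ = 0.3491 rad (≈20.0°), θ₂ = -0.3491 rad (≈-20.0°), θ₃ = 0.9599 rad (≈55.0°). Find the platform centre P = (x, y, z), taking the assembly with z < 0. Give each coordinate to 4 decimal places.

φ1=0.0°: virtual centre (0.2740, 0.0000, -0.0342), radius l
φ2=120.0°: virtual centre (-0.1370, 0.2373, 0.0342), radius l
φ3=240.0°: virtual centre (-0.1187, -0.2056, -0.0819), radius l
eliminate P² terms by subtracting sphere 1 from 2 and 3
[-0.8219 0.4745 0.1368]·P = 0.0000;  [-0.7853 -0.4111 -0.0954]·P = -0.0132
det = 0.7105;  x = 0.0088+0.0154z,  y = 0.0152+-0.2616z
into |P−centre ₁|² = l²: 1.0687z² + 0.0522z + -0.1783 = 0;  Δ = 0.7648;  z = -0.4336 or 0.3847 → z<0 root = -0.4336
x = 0.0021, y = 0.1287

(0.0021, 0.1287, -0.4336)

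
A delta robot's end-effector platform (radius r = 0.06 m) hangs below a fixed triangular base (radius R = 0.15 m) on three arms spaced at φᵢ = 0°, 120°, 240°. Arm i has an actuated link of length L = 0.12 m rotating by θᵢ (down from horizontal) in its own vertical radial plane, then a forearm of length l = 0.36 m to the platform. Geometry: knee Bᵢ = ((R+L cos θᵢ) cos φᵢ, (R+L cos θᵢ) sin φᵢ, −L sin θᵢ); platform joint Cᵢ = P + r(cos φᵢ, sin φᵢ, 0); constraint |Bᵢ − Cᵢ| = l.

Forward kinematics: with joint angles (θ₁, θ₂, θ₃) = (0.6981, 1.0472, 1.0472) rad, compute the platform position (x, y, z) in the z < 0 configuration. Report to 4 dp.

(0.0543, 0.0000, -0.4138)

centre 1 = (0.1819·cos0.0°, 0.1819·sin0.0°, -0.0771) = (0.1819, 0.0000, -0.0771)
φ2=120.0°: virtual centre (-0.0750, 0.1299, -0.1039), radius l
centre 3 = (0.1500·cos240.0°, 0.1500·sin240.0°, -0.1039) = (-0.0750, -0.1299, -0.1039)
subtract pairs → two planes through P
[-0.5139 0.2598 -0.0536]·P = -0.0057;  [-0.5139 -0.2598 -0.0536]·P = -0.0057
det = 0.2670;  x = 0.0112+-0.1043z,  y = 0.0000+0.0000z
quadratic in z: (1.0109)z²+(0.1899)z+(-0.0945)=0, √Δ=0.6466 → z ∈ {-0.4138, 0.2259}; z = -0.4138 (taking z<0)
x = 0.0543, y = 0.0000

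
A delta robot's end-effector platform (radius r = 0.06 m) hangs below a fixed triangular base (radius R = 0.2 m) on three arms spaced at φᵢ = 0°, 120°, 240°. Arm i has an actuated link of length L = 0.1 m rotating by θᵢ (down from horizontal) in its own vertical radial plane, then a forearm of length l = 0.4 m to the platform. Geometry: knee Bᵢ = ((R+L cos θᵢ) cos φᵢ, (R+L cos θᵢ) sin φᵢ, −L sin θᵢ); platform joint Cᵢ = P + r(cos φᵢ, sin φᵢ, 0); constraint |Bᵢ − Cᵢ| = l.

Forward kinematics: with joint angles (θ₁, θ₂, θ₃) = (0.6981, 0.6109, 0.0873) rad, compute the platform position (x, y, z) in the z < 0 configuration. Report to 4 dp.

arm 1 at φ=0.0°: e+L cos θ1 = 0.2166;  O1 = (0.2166, 0.0000, -0.0643)
φ2=120.0°: virtual centre (-0.1110, 0.1922, -0.0574), radius l
O3 = (0.2396·cos240.0°, 0.2396·sin240.0°, -0.0087) = (-0.1198, -0.2075, -0.0087)
subtract pairs → two planes through P
[-0.6551 0.3844 0.0138]·P = 0.0015;  [-0.6728 -0.4150 0.1111]·P = 0.0064
Cramer: x(z) = -0.0058+0.0913z;  y(z) = -0.0061+0.1197z
into |P−O₁|² = l²: 1.0227z² + 0.0865z + -0.1064 = 0;  Δ = 0.4425;  z = -0.3675 or 0.2830 → z<0 root = -0.3675
x = -0.0394, y = -0.0501

(-0.0394, -0.0501, -0.3675)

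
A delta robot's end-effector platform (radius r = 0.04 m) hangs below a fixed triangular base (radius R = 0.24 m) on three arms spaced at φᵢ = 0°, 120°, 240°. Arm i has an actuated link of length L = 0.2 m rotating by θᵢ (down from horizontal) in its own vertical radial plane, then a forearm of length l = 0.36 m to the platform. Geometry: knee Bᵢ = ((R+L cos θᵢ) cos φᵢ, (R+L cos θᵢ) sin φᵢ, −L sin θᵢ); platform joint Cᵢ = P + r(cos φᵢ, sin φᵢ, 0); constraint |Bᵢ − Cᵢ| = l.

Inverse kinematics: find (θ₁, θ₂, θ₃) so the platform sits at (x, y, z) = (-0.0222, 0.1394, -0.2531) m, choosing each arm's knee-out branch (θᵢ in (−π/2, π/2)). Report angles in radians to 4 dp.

arm 1 (φ=0.0°): x'=-0.0222, y'=0.1394
  A=0.2222, B=-0.2531, C=(l²−L²−A²−y'²−z²)/(2L)=-0.1082
  √(A²+B²)=0.3368;  θ1 = -0.8503+1.8977 ≈ 1.0474
arm 2 (φ=120.0°): x'=0.1318, y'=-0.0505
  e−x'=0.0682;  (l²−L²−(e−x')²−y'²−z²)/2L = 0.0459
  γ=atan2(-0.2531,0.0682)=-1.3077;  ψ=arccos(0.1750)=1.3949;  θ2=γ+ψ≈0.0872
rotate P by −φ3: (-0.1096, -0.0889, -0.2531)
  A=0.3096, B=-0.2531, C=(l²−L²−A²−y'²−z²)/(2L)=-0.1956
  θ3 = atan2(B,A) + arccos(C/0.3999) = 1.3965

θ₁ = 1.0474, θ₂ = 0.0872, θ₃ = 1.3965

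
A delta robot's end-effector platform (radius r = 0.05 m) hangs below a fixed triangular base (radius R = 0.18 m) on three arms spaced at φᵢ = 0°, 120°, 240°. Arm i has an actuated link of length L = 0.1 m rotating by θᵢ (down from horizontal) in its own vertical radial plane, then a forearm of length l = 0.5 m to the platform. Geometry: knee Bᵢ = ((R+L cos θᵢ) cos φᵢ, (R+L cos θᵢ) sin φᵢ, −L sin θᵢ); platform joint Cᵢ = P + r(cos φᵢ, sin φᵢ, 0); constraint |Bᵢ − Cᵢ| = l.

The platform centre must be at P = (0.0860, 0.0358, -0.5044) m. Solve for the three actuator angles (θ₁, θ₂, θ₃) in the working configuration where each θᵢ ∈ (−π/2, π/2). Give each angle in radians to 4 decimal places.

θ₁ = 0.2621, θ₂ = 0.6984, θ₃ = 0.9600

rotate P by −φ1: (0.0860, 0.0358, -0.5044)
  A=0.0440, B=-0.5044, C=(l²−L²−A²−y'²−z²)/(2L)=-0.0882
  γ=atan2(-0.5044,0.0440)=-1.4838;  ψ=arccos(-0.1742)=1.7459;  θ1=γ+ψ≈0.2621
arm 2 (φ=120.0°): x'=-0.0120, y'=-0.0924
  A cos θ + B sin θ = C:  0.1420·cos θ + -0.5044·sin θ = -0.2156
  √(A²+B²)=0.5240;  θ2 = -1.2964+1.9948 ≈ 0.6984
φ3=240.0° → target in arm frame (-0.0740, 0.0566)
  A=0.2040, B=-0.5044, C=(l²−L²−A²−y'²−z²)/(2L)=-0.2962
  √(A²+B²)=0.5441;  θ3 = -1.1865+2.1464 ≈ 0.9600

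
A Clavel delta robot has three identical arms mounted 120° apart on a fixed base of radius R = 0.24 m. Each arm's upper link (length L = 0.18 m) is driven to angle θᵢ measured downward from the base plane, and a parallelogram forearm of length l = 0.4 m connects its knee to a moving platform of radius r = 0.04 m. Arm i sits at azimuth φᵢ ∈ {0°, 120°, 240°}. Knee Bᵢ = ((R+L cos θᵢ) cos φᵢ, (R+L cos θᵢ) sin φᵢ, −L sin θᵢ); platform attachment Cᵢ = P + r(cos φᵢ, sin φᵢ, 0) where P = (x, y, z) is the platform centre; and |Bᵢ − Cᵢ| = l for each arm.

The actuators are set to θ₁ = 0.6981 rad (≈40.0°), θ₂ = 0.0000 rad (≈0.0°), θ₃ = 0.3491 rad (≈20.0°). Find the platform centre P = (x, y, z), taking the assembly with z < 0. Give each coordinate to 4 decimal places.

(-0.0487, 0.0234, -0.2158)

S1 = (0.3379·cos0.0°, 0.3379·sin0.0°, -0.1157) = (0.3379, 0.0000, -0.1157)
φ2=120.0°: virtual centre (-0.1900, 0.3291, 0.0000), radius l
φ3=240.0°: virtual centre (-0.1846, -0.3197, -0.0616), radius l
eliminate P² terms by subtracting sphere 1 from 2 and 3
plane₁₂: -1.0558x+0.6582y+0.2314z = 0.0168
det = 1.3628;  x = -0.0139+0.1608z,  y = 0.0032+-0.0936z
into |P−S₁|² = l²: 1.0346z² + 0.1176z + -0.0228 = 0;  Δ = 0.1083;  z = -0.2158 or 0.1022 → z<0 root = -0.2158
x = -0.0487, y = 0.0234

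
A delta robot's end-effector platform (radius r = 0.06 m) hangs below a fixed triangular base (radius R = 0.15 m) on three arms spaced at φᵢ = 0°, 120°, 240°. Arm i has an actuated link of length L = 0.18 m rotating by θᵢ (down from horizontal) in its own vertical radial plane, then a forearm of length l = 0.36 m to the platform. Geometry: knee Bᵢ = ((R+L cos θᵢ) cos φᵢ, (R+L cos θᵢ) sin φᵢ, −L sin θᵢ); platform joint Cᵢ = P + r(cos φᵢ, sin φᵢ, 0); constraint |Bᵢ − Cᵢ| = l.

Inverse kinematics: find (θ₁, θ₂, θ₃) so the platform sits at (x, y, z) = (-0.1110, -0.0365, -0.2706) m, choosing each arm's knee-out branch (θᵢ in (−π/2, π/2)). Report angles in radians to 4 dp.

arm 1 (φ=0.0°): x'=-0.1110, y'=-0.0365
  A=0.2010, B=-0.2706, C=(l²−L²−A²−y'²−z²)/(2L)=-0.0493
  γ=atan2(-0.2706,0.2010)=-0.9319;  ψ=arccos(-0.1463)=1.7177;  θ1=γ+ψ≈0.7857
arm 2 (φ=120.0°): x'=0.0239, y'=0.1144
  e−x'=0.0661;  (l²−L²−(e−x')²−y'²−z²)/2L = 0.0181
  θ2 = atan2(B,A) + arccos(C/0.2786) = 0.1745
φ3=240.0° → target in arm frame (0.0871, -0.0779)
  e−x'=0.0029;  (l²−L²−(e−x')²−y'²−z²)/2L = 0.0497
  γ=atan2(-0.2706,0.0029)=-1.5601;  ψ=arccos(0.1838)=1.3860;  θ3=γ+ψ≈-0.1741

θ₁ = 0.7857, θ₂ = 0.1745, θ₃ = -0.1741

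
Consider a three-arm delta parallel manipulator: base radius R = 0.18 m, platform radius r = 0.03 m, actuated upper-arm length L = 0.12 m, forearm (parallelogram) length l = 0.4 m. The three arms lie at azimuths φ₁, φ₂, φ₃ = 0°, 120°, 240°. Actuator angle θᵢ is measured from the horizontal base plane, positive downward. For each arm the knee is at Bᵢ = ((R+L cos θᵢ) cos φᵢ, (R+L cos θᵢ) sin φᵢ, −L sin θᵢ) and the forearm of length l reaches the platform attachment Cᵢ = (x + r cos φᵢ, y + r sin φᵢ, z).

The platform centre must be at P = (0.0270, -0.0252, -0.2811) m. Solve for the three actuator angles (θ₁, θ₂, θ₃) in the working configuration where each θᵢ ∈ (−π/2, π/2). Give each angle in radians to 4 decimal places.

rotate P by −φ1: (0.0270, -0.0252, -0.2811)
  A=0.1230, B=-0.2811, C=(l²−L²−A²−y'²−z²)/(2L)=0.2117
  γ=atan2(-0.2811,0.1230)=-1.1583;  ψ=arccos(0.6901)=0.8092;  θ1=γ+ψ≈-0.3492
rotate P by −φ2: (-0.0353, -0.0108, -0.2811)
  e−x'=0.1853;  (l²−L²−(e−x')²−y'²−z²)/2L = 0.1338
  √(A²+B²)=0.3367;  θ2 = -0.9879+1.1620 ≈ 0.1741
arm 3 (φ=240.0°): x'=0.0083, y'=0.0360
  e−x'=0.1417;  (l²−L²−(e−x')²−y'²−z²)/2L = 0.1884
  √(A²+B²)=0.3148;  θ3 = -1.1039+0.9292 ≈ -0.1748

θ₁ = -0.3492, θ₂ = 0.1741, θ₃ = -0.1748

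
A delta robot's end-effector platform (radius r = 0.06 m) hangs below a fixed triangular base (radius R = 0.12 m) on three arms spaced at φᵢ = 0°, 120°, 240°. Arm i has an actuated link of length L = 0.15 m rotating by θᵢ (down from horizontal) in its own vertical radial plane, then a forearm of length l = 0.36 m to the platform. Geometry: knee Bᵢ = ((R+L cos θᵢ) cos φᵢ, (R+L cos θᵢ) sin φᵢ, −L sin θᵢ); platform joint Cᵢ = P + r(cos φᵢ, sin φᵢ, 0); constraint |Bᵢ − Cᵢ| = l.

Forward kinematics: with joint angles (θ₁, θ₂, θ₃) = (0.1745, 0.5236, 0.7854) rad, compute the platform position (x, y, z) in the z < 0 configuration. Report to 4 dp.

φ1=0.0°: virtual centre (0.2077, 0.0000, -0.0260), radius l
S2 = (0.1899·cos120.0°, 0.1899·sin120.0°, -0.0750) = (-0.0950, 0.1645, -0.0750)
arm 3 at φ=240.0°: ρ3 = 0.1661;  S3 = (-0.0830, -0.1438, -0.1061)
eliminate P² terms by subtracting sphere 1 from 2 and 3
linear system: -0.6053x+0.3289y = -0.0021−-0.0979z; -0.5815x+-0.2876y = -0.0050−-0.1600z
Cramer: x(z) = 0.0062-0.2212z;  y(z) = 0.0049-0.1093z
quadratic in z: (1.0609)z²+(0.1402)z+(-0.0883)=0, √Δ=0.6279 → z ∈ {-0.3620, 0.2299}; z = -0.3620 (taking z<0)
x = 0.0862, y = 0.0445

(0.0862, 0.0445, -0.3620)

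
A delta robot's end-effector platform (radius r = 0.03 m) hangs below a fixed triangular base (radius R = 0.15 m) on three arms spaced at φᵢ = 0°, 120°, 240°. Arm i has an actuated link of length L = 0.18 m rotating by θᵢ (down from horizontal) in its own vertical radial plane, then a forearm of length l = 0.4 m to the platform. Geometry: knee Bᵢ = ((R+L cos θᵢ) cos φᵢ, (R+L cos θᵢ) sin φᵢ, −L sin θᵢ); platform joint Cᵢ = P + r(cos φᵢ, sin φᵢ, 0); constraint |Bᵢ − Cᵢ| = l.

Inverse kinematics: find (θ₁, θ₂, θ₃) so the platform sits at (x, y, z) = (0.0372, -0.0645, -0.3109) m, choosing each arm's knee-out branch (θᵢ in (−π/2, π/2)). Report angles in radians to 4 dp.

rotate P by −φ1: (0.0372, -0.0645, -0.3109)
  A=0.0828, B=-0.3109, C=(l²−L²−A²−y'²−z²)/(2L)=0.0553
  θ1 = atan2(B,A) + arccos(C/0.3217) = 0.0874
φ2=120.0° → target in arm frame (-0.0745, 0.0000)
  e−x'=0.1945;  (l²−L²−(e−x')²−y'²−z²)/2L = -0.0191
  √(A²+B²)=0.3667;  θ2 = -1.0119+1.6229 ≈ 0.6110
rotate P by −φ3: (0.0373, 0.0645, -0.3109)
  A=0.0827, B=-0.3109, C=(l²−L²−A²−y'²−z²)/(2L)=0.0554
  √(A²+B²)=0.3217;  θ3 = -1.3107+1.3978 ≈ 0.0871

θ₁ = 0.0874, θ₂ = 0.6110, θ₃ = 0.0871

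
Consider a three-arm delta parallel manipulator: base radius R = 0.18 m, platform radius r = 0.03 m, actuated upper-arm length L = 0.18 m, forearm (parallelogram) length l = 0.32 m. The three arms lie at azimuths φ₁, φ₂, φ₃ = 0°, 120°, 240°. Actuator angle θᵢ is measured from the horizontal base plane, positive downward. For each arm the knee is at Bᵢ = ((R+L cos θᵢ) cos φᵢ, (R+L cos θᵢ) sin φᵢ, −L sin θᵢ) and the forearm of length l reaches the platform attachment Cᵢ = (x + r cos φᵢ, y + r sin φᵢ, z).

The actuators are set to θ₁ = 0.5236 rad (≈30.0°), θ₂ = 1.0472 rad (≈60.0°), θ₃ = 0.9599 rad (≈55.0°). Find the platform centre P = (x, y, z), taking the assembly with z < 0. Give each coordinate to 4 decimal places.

arm 1 at φ=0.0°: ρ1 = 0.3059;  centre 1 = (0.3059, 0.0000, -0.0900)
centre 2 = (0.2400·cos120.0°, 0.2400·sin120.0°, -0.1559) = (-0.1200, 0.2078, -0.1559)
centre 3 = (0.2532·cos240.0°, 0.2532·sin240.0°, -0.1474) = (-0.1266, -0.2193, -0.1474)
|centre ₂|²−|centre ₁|² = -0.0198;  |centre ₃|²−|centre ₁|² = -0.0158
[-0.8518 0.4157 -0.1318]·P = -0.0198;  [-0.8650 -0.4386 -0.1149]·P = -0.0158
Cramer: x(z) = 0.0208-0.1440z;  y(z) = -0.0050+0.0220z
sphere 1 gives Az²+Bz+C=0 with A=1.0212, B=0.2619, C=-0.0130;  B²−4AC=0.1216;  roots -0.2990, 0.0425;  negative root z = -0.2990
x = 0.0638, y = -0.0115

(0.0638, -0.0115, -0.2990)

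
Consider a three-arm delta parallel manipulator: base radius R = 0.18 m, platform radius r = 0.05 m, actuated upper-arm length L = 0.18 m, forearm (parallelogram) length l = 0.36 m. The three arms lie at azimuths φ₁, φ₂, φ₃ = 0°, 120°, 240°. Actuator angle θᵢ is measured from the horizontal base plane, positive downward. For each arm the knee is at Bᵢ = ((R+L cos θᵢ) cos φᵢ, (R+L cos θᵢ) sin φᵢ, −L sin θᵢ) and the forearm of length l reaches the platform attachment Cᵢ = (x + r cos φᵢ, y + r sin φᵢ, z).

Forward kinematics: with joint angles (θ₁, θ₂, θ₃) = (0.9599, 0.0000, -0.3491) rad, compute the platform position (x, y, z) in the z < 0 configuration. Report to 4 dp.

arm 1 at φ=0.0°: e+L cos θ1 = 0.2332;  centre 1 = (0.2332, 0.0000, -0.1474)
centre 2 = (0.3100·cos120.0°, 0.3100·sin120.0°, 0.0000) = (-0.1550, 0.2685, 0.0000)
centre 3 = (0.2991·cos240.0°, 0.2991·sin240.0°, 0.0616) = (-0.1496, -0.2591, 0.0616)
eliminate P² terms by subtracting sphere 1 from 2 and 3
[-0.7765 0.5369 0.2949]·P = 0.0200;  [-0.7656 -0.5181 0.4180]·P = 0.0171
Cramer: x(z) = -0.0240+0.4638z;  y(z) = 0.0024+0.1215z
quadratic in z: (1.2298)z²+(0.0569)z+(-0.0417)=0, √Δ=0.4563 → z ∈ {-0.2086, 0.1624}; z = -0.2086 (taking z<0)
x = -0.1208, y = -0.0229

(-0.1208, -0.0229, -0.2086)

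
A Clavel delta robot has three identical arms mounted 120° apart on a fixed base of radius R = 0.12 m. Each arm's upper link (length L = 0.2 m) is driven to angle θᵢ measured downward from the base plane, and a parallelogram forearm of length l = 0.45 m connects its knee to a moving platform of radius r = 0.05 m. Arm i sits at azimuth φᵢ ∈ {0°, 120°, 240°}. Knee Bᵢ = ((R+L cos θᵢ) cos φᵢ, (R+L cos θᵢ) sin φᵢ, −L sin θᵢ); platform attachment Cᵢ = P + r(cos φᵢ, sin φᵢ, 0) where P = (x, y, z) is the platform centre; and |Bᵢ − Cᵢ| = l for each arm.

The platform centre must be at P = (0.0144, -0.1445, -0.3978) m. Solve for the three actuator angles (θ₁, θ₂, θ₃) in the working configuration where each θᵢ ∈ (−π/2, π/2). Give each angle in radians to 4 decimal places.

θ₁ = 0.2619, θ₂ = 0.6980, θ₃ = -0.0874

rotate P by −φ1: (0.0144, -0.1445, -0.3978)
  e−x'=0.0556;  (l²−L²−(e−x')²−y'²−z²)/2L = -0.0493
  √(A²+B²)=0.4017;  θ1 = -1.4319+1.6938 ≈ 0.2619
rotate P by −φ2: (-0.1323, 0.0598, -0.3978)
  e−x'=0.2023;  (l²−L²−(e−x')²−y'²−z²)/2L = -0.1007
  γ=atan2(-0.3978,0.2023)=-1.1003;  ψ=arccos(-0.2255)=1.7983;  θ2=γ+ψ≈0.6980
arm 3 (φ=240.0°): x'=0.1179, y'=0.0847
  A cos θ + B sin θ = C:  -0.0479·cos θ + -0.3978·sin θ = -0.0131
  γ=atan2(-0.3978,-0.0479)=-1.6907;  ψ=arccos(-0.0326)=1.6034;  θ3=γ+ψ≈-0.0874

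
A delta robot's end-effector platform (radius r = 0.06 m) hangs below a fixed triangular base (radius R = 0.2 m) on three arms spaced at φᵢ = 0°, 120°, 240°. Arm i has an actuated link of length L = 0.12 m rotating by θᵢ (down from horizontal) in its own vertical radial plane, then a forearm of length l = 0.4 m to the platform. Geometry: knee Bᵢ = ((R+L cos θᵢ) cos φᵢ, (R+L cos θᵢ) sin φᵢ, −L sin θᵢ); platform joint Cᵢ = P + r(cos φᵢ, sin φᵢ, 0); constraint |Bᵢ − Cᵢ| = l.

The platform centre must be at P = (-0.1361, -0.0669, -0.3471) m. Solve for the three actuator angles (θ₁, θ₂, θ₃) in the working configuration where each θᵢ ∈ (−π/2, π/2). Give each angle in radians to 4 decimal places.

θ₁ = 1.2214, θ₂ = 0.5235, θ₃ = -0.1748

φ1=0.0° → target in arm frame (-0.1361, -0.0669)
  A=0.2761, B=-0.3471, C=(l²−L²−A²−y'²−z²)/(2L)=-0.2316
  γ=atan2(-0.3471,0.2761)=-0.8988;  ψ=arccos(-0.5222)=2.1202;  θ1=γ+ψ≈1.2214
φ2=120.0° → target in arm frame (0.0101, 0.1513)
  e−x'=0.1299;  (l²−L²−(e−x')²−y'²−z²)/2L = -0.0610
  γ=atan2(-0.3471,0.1299)=-1.2127;  ψ=arccos(-0.1647)=1.7362;  θ2=γ+ψ≈0.5235
rotate P by −φ3: (0.1260, -0.0844, -0.3471)
  A cos θ + B sin θ = C:  0.0140·cos θ + -0.3471·sin θ = 0.0742
  γ=atan2(-0.3471,0.0140)=-1.5304;  ψ=arccos(0.2135)=1.3556;  θ3=γ+ψ≈-0.1748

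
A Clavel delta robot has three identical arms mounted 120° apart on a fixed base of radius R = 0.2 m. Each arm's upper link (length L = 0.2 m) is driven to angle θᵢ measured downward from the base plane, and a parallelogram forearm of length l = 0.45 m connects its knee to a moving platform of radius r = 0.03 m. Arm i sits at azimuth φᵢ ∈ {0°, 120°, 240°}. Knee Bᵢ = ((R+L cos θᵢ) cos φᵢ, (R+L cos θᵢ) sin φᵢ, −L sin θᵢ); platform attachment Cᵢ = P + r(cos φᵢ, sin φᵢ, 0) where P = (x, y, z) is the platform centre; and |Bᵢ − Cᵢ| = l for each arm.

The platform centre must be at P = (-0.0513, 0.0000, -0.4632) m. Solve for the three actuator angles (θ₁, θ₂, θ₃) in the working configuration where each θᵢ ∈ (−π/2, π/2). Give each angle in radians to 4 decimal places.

φ1=0.0° → target in arm frame (-0.0513, 0.0000)
  A cos θ + B sin θ = C:  0.2213·cos θ + -0.4632·sin θ = -0.2526
  θ1 = atan2(B,A) + arccos(C/0.5133) = 0.9601
rotate P by −φ2: (0.0256, 0.0444, -0.4632)
  e−x'=0.1444;  (l²−L²−(e−x')²−y'²−z²)/2L = -0.1872
  θ2 = atan2(B,A) + arccos(C/0.4852) = 0.6981
arm 3 (φ=240.0°): x'=0.0257, y'=-0.0444
  e−x'=0.1443;  (l²−L²−(e−x')²−y'²−z²)/2L = -0.1872
  √(A²+B²)=0.4852;  θ3 = -1.2687+1.9668 ≈ 0.6981

θ₁ = 0.9601, θ₂ = 0.6981, θ₃ = 0.6981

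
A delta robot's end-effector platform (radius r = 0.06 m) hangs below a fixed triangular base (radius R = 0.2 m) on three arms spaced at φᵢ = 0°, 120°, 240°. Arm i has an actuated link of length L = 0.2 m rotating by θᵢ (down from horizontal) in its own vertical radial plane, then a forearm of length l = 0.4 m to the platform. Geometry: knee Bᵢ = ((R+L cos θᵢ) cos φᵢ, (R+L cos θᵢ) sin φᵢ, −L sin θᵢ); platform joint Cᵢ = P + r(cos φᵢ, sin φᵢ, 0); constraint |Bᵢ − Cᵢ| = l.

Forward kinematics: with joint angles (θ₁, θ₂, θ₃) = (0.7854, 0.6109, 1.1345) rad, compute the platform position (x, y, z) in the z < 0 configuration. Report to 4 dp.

arm 1 at φ=0.0°: e+L cos θ1 = 0.2814;  centre 1 = (0.2814, 0.0000, -0.1414)
arm 2 at φ=120.0°: e+L cos θ2 = 0.3038;  centre 2 = (-0.1519, 0.2631, -0.1147)
centre 3 = (0.2245·cos240.0°, 0.2245·sin240.0°, -0.1813) = (-0.1123, -0.1944, -0.1813)
|centre ₂|²−|centre ₁|² = 0.0063;  |centre ₃|²−|centre ₁|² = -0.0159
[-0.8667 0.5262 0.0534]·P = 0.0063;  [-0.7874 -0.3889 -0.0797]·P = -0.0159
det = 0.7514;  x = 0.0079+-0.0282z,  y = 0.0250+-0.1479z
quadratic in z: (1.0227)z²+(0.2909)z+(-0.0646)=0, √Δ=0.5905 → z ∈ {-0.4309, 0.1465}; z = -0.4309 (taking z<0)
x = 0.0201, y = 0.0887

(0.0201, 0.0887, -0.4309)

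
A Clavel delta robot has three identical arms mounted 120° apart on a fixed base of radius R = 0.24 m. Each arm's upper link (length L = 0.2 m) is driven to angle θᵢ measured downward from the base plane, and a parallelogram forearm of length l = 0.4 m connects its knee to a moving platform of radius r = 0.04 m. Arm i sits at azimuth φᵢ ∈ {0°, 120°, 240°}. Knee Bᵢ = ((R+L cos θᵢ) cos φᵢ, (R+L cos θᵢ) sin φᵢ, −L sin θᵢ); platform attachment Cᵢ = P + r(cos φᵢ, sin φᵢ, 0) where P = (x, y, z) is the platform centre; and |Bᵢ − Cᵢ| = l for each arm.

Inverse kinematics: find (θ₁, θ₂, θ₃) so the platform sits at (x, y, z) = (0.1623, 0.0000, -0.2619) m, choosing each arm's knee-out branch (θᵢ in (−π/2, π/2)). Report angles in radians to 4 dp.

θ₁ = -0.3489, θ₂ = 1.1343, θ₃ = 1.1343

φ1=0.0° → target in arm frame (0.1623, 0.0000)
  e−x'=0.0377;  (l²−L²−(e−x')²−y'²−z²)/2L = 0.1250
  γ=atan2(-0.2619,0.0377)=-1.4278;  ψ=arccos(0.4723)=1.0789;  θ1=γ+ψ≈-0.3489
φ2=120.0° → target in arm frame (-0.0811, -0.1406)
  A cos θ + B sin θ = C:  0.2811·cos θ + -0.2619·sin θ = -0.1185
  θ2 = atan2(B,A) + arccos(C/0.3842) = 1.1343
arm 3 (φ=240.0°): x'=-0.0812, y'=0.1406
  A=0.2812, B=-0.2619, C=(l²−L²−A²−y'²−z²)/(2L)=-0.1185
  θ3 = atan2(B,A) + arccos(C/0.3842) = 1.1343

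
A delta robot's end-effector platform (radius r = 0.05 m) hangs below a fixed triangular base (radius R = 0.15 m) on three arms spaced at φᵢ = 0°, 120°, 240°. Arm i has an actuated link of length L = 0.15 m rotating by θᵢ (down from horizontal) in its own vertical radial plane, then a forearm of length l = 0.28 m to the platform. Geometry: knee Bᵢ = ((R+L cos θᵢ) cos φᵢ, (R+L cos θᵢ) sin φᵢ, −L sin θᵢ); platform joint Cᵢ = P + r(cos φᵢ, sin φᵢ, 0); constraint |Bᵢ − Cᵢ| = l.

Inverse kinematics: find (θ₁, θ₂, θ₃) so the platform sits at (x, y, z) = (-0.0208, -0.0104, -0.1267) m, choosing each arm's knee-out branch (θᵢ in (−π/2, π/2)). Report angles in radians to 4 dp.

θ₁ = 0.2623, θ₂ = -0.0001, θ₃ = -0.2617

rotate P by −φ1: (-0.0208, -0.0104, -0.1267)
  e−x'=0.1208;  (l²−L²−(e−x')²−y'²−z²)/2L = 0.0838
  √(A²+B²)=0.1751;  θ1 = -0.8092+1.0715 ≈ 0.2623
φ2=120.0° → target in arm frame (0.0014, 0.0232)
  A cos θ + B sin θ = C:  0.0986·cos θ + -0.1267·sin θ = 0.0986
  γ=atan2(-0.1267,0.0986)=-0.9094;  ψ=arccos(0.6142)=0.9094;  θ2=γ+ψ≈-0.0001
arm 3 (φ=240.0°): x'=0.0194, y'=-0.0128
  e−x'=0.0806;  (l²−L²−(e−x')²−y'²−z²)/2L = 0.1106
  √(A²+B²)=0.1502;  θ3 = -1.0043+0.7426 ≈ -0.2617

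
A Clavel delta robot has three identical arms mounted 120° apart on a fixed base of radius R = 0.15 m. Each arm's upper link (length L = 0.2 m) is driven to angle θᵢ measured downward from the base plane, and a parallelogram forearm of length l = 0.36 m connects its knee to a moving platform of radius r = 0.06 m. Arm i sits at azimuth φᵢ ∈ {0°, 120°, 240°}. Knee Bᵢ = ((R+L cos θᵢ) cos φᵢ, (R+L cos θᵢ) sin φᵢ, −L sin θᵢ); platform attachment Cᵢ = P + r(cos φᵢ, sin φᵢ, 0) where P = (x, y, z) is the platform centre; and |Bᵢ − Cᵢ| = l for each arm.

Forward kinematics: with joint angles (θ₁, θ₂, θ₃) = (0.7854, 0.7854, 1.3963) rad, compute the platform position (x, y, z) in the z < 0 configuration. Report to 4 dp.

(0.0707, 0.1225, -0.4394)

φ1=0.0°: virtual centre (0.2314, 0.0000, -0.1414), radius l
φ2=120.0°: virtual centre (-0.1157, 0.2004, -0.1414), radius l
φ3=240.0°: virtual centre (-0.0624, -0.1080, -0.1970), radius l
|O₂|²−|O₁|² = 0.0000;  |O₃|²−|O₁|² = -0.0192
linear system: -0.6943x+0.4008y = 0.0000−0.0000z; -0.5876x+-0.2160y = -0.0192−-0.1111z
Cramer: x(z) = 0.0200-0.1155z;  y(z) = 0.0346-0.2001z
sphere 1 gives Az²+Bz+C=0 with A=1.0534, B=0.3178, C=-0.0637;  B²−4AC=0.3694;  roots -0.4394, 0.1376;  negative root z = -0.4394
x = 0.0707, y = 0.1225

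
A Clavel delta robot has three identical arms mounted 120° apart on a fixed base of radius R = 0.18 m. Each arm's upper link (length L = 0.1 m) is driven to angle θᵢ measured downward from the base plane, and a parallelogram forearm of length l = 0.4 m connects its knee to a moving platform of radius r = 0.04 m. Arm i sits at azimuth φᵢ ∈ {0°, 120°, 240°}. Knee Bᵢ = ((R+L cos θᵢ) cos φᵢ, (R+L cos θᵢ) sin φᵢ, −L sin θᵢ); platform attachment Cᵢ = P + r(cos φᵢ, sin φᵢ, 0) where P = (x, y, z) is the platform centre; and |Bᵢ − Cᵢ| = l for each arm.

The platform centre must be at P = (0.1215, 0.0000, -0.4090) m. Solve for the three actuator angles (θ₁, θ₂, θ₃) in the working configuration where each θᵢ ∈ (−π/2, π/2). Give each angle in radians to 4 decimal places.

rotate P by −φ1: (0.1215, 0.0000, -0.4090)
  A cos θ + B sin θ = C:  0.0185·cos θ + -0.4090·sin θ = -0.0881
  θ1 = atan2(B,A) + arccos(C/0.4094) = 0.2621
arm 2 (φ=120.0°): x'=-0.0607, y'=-0.1052
  A=0.2007, B=-0.4090, C=(l²−L²−A²−y'²−z²)/(2L)=-0.3433
  √(A²+B²)=0.4556;  θ2 = -1.1145+2.4240 ≈ 1.3095
φ3=240.0° → target in arm frame (-0.0608, 0.1052)
  A=0.2008, B=-0.4090, C=(l²−L²−A²−y'²−z²)/(2L)=-0.3433
  γ=atan2(-0.4090,0.2008)=-1.1145;  ψ=arccos(-0.7534)=2.4240;  θ3=γ+ψ≈1.3095

θ₁ = 0.2621, θ₂ = 1.3095, θ₃ = 1.3095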